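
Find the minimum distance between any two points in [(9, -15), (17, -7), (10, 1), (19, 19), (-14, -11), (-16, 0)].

Computing all pairwise distances among 6 points:

d((9, -15), (17, -7)) = 11.3137
d((9, -15), (10, 1)) = 16.0312
d((9, -15), (19, 19)) = 35.4401
d((9, -15), (-14, -11)) = 23.3452
d((9, -15), (-16, 0)) = 29.1548
d((17, -7), (10, 1)) = 10.6301 <-- minimum
d((17, -7), (19, 19)) = 26.0768
d((17, -7), (-14, -11)) = 31.257
d((17, -7), (-16, 0)) = 33.7343
d((10, 1), (19, 19)) = 20.1246
d((10, 1), (-14, -11)) = 26.8328
d((10, 1), (-16, 0)) = 26.0192
d((19, 19), (-14, -11)) = 44.5982
d((19, 19), (-16, 0)) = 39.8246
d((-14, -11), (-16, 0)) = 11.1803

Closest pair: (17, -7) and (10, 1) with distance 10.6301

The closest pair is (17, -7) and (10, 1) with Euclidean distance 10.6301. For 6 points, brute-force pairwise comparison is shown above. For large n, the divide-and-conquer algorithm (sort by x, recurse on halves, check the dividing strip) achieves O(n log n).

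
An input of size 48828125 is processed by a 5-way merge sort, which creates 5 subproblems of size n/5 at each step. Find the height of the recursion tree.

For divide and conquer with division factor 5:

Problem sizes at each level:
Level 0: 48828125
Level 1: 9765625
Level 2: 1953125
Level 3: 390625
Level 4: 78125
Level 5: 15625
Level 6: 3125
Level 7: 625
Level 8: 125
Level 9: 25
Level 10: 5
Level 11: 1

The root is level 0 and the size-1 base case is level 11 (the tree spans levels 0 through 11, i.e. 12 levels counting the root), so the depth is the number of divisions: log_5(48828125) = 11

The recursion tree depth is log_5(48828125) = 11. At each level, the problem size is divided by 5, so it takes 11 divisions to reduce to a base case of size 1. The algorithm makes 5 recursive calls at each level.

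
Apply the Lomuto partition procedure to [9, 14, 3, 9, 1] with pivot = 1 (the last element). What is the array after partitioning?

Lomuto partition with pivot = 1:

Initial array: [9, 14, 3, 9, 1]

arr[0]=9 > 1: no swap
arr[1]=14 > 1: no swap
arr[2]=3 > 1: no swap
arr[3]=9 > 1: no swap

Place pivot at position 0: [1, 14, 3, 9, 9]
Pivot position: 0

After partitioning with pivot 1, the array becomes [1, 14, 3, 9, 9]. The pivot is placed at index 0. All elements to the left of the pivot are <= 1, and all elements to the right are > 1.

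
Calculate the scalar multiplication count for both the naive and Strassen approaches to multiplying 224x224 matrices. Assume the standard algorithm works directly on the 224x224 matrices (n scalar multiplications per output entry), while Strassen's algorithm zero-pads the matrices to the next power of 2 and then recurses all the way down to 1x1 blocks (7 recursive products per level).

Matrix multiplication for 224x224 matrices:

Strassen's algorithm requires power-of-2 dimensions. Pad 224x224 to 256x256 (next power of 2).

Standard algorithm: 224^3 = 11239424 multiplications
Strassen's algorithm: 7^(log2(256)) = 7^8 = 5764801 multiplications
Savings: 11239424 - 5764801 = 5474623 multiplications

Standard: 11239424 multiplications (224^3). Strassen: 5764801 multiplications (7^8, after padding to 256x256). Strassen reduces 8 recursive multiplications to 7 at each level.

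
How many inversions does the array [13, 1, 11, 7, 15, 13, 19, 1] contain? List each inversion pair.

Finding inversions in [13, 1, 11, 7, 15, 13, 19, 1]:

(0, 1): arr[0]=13 > arr[1]=1
(0, 2): arr[0]=13 > arr[2]=11
(0, 3): arr[0]=13 > arr[3]=7
(0, 7): arr[0]=13 > arr[7]=1
(2, 3): arr[2]=11 > arr[3]=7
(2, 7): arr[2]=11 > arr[7]=1
(3, 7): arr[3]=7 > arr[7]=1
(4, 5): arr[4]=15 > arr[5]=13
(4, 7): arr[4]=15 > arr[7]=1
(5, 7): arr[5]=13 > arr[7]=1
(6, 7): arr[6]=19 > arr[7]=1

Total inversions: 11

The array has 11 inversion(s): (0,1), (0,2), (0,3), (0,7), (2,3), (2,7), (3,7), (4,5), (4,7), (5,7), (6,7). Each pair (i,j) satisfies i < j and arr[i] > arr[j].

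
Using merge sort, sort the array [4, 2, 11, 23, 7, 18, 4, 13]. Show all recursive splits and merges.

Merge sort trace:

Split: [4, 2, 11, 23, 7, 18, 4, 13] -> [4, 2, 11, 23] and [7, 18, 4, 13]
  Split: [4, 2, 11, 23] -> [4, 2] and [11, 23]
    Split: [4, 2] -> [4] and [2]
    Merge: [4] + [2] -> [2, 4]
    Split: [11, 23] -> [11] and [23]
    Merge: [11] + [23] -> [11, 23]
  Merge: [2, 4] + [11, 23] -> [2, 4, 11, 23]
  Split: [7, 18, 4, 13] -> [7, 18] and [4, 13]
    Split: [7, 18] -> [7] and [18]
    Merge: [7] + [18] -> [7, 18]
    Split: [4, 13] -> [4] and [13]
    Merge: [4] + [13] -> [4, 13]
  Merge: [7, 18] + [4, 13] -> [4, 7, 13, 18]
Merge: [2, 4, 11, 23] + [4, 7, 13, 18] -> [2, 4, 4, 7, 11, 13, 18, 23]

Final sorted array: [2, 4, 4, 7, 11, 13, 18, 23]

The merge sort proceeds by recursively splitting the array and merging sorted halves.
After all merges, the sorted array is [2, 4, 4, 7, 11, 13, 18, 23].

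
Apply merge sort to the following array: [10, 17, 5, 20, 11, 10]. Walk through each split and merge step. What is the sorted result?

Merge sort trace:

Split: [10, 17, 5, 20, 11, 10] -> [10, 17, 5] and [20, 11, 10]
  Split: [10, 17, 5] -> [10] and [17, 5]
    Split: [17, 5] -> [17] and [5]
    Merge: [17] + [5] -> [5, 17]
  Merge: [10] + [5, 17] -> [5, 10, 17]
  Split: [20, 11, 10] -> [20] and [11, 10]
    Split: [11, 10] -> [11] and [10]
    Merge: [11] + [10] -> [10, 11]
  Merge: [20] + [10, 11] -> [10, 11, 20]
Merge: [5, 10, 17] + [10, 11, 20] -> [5, 10, 10, 11, 17, 20]

Final sorted array: [5, 10, 10, 11, 17, 20]

The merge sort proceeds by recursively splitting the array and merging sorted halves.
After all merges, the sorted array is [5, 10, 10, 11, 17, 20].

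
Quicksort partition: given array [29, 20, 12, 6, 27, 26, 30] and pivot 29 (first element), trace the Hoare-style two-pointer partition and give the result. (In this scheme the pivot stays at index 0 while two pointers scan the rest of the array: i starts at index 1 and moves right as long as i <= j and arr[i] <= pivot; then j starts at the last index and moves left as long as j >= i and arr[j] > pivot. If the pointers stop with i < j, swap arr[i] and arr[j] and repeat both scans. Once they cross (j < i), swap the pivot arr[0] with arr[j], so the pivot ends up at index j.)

Hoare-style two-pointer partition with pivot = 29:

Initial array: [29, 20, 12, 6, 27, 26, 30]

Pointers start at i = 1, j = 6.
i ends at 6, j ends at 5: the pointers have crossed (j < i), so scanning stops.

Swap pivot arr[0] with arr[5] to place pivot at position 5: [26, 20, 12, 6, 27, 29, 30]
Pivot position: 5

After partitioning with pivot 29, the array becomes [26, 20, 12, 6, 27, 29, 30]. The pivot is placed at index 5. All elements to the left of the pivot are <= 29, and all elements to the right are > 29.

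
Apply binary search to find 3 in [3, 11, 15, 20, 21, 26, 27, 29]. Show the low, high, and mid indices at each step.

Binary search for 3 in [3, 11, 15, 20, 21, 26, 27, 29]:

lo=0, hi=7, mid=3, arr[mid]=20 -> 20 > 3, search left half
lo=0, hi=2, mid=1, arr[mid]=11 -> 11 > 3, search left half
lo=0, hi=0, mid=0, arr[mid]=3 -> Found target at index 0!

Binary search finds 3 at index 0 after 3 comparisons. The search repeatedly halves the search space by comparing with the middle element.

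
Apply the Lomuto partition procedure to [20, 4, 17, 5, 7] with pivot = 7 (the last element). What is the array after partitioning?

Lomuto partition with pivot = 7:

Initial array: [20, 4, 17, 5, 7]

arr[0]=20 > 7: no swap
arr[1]=4 <= 7: swap with position 0, array becomes [4, 20, 17, 5, 7]
arr[2]=17 > 7: no swap
arr[3]=5 <= 7: swap with position 1, array becomes [4, 5, 17, 20, 7]

Place pivot at position 2: [4, 5, 7, 20, 17]
Pivot position: 2

After partitioning with pivot 7, the array becomes [4, 5, 7, 20, 17]. The pivot is placed at index 2. All elements to the left of the pivot are <= 7, and all elements to the right are > 7.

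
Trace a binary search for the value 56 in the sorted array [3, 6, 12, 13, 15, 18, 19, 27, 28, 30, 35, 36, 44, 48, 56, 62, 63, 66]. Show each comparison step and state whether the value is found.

Binary search for 56 in [3, 6, 12, 13, 15, 18, 19, 27, 28, 30, 35, 36, 44, 48, 56, 62, 63, 66]:

lo=0, hi=17, mid=8, arr[mid]=28 -> 28 < 56, search right half
lo=9, hi=17, mid=13, arr[mid]=48 -> 48 < 56, search right half
lo=14, hi=17, mid=15, arr[mid]=62 -> 62 > 56, search left half
lo=14, hi=14, mid=14, arr[mid]=56 -> Found target at index 14!

Binary search finds 56 at index 14 after 4 comparisons. The search repeatedly halves the search space by comparing with the middle element.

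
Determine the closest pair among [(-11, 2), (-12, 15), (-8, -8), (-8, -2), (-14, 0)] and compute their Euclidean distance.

Computing all pairwise distances among 5 points:

d((-11, 2), (-12, 15)) = 13.0384
d((-11, 2), (-8, -8)) = 10.4403
d((-11, 2), (-8, -2)) = 5.0
d((-11, 2), (-14, 0)) = 3.6056 <-- minimum
d((-12, 15), (-8, -8)) = 23.3452
d((-12, 15), (-8, -2)) = 17.4642
d((-12, 15), (-14, 0)) = 15.1327
d((-8, -8), (-8, -2)) = 6.0
d((-8, -8), (-14, 0)) = 10.0
d((-8, -2), (-14, 0)) = 6.3246

Closest pair: (-11, 2) and (-14, 0) with distance 3.6056

The closest pair is (-11, 2) and (-14, 0) with Euclidean distance 3.6056. For 5 points, brute-force pairwise comparison is shown above. For large n, the divide-and-conquer algorithm (sort by x, recurse on halves, check the dividing strip) achieves O(n log n).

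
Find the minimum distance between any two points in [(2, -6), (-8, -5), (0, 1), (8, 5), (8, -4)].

Computing all pairwise distances among 5 points:

d((2, -6), (-8, -5)) = 10.0499
d((2, -6), (0, 1)) = 7.2801
d((2, -6), (8, 5)) = 12.53
d((2, -6), (8, -4)) = 6.3246 <-- minimum
d((-8, -5), (0, 1)) = 10.0
d((-8, -5), (8, 5)) = 18.868
d((-8, -5), (8, -4)) = 16.0312
d((0, 1), (8, 5)) = 8.9443
d((0, 1), (8, -4)) = 9.434
d((8, 5), (8, -4)) = 9.0

Closest pair: (2, -6) and (8, -4) with distance 6.3246

The closest pair is (2, -6) and (8, -4) with Euclidean distance 6.3246. For 5 points, brute-force pairwise comparison is shown above. For large n, the divide-and-conquer algorithm (sort by x, recurse on halves, check the dividing strip) achieves O(n log n).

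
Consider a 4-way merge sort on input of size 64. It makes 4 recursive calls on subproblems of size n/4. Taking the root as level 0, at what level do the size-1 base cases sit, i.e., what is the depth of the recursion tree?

For divide and conquer with division factor 4:

Problem sizes at each level:
Level 0: 64
Level 1: 16
Level 2: 4
Level 3: 1

The root is level 0 and the size-1 base case is level 3 (the tree spans levels 0 through 3, i.e. 4 levels counting the root), so the depth is the number of divisions: log_4(64) = 3

The recursion tree depth is log_4(64) = 3. At each level, the problem size is divided by 4, so it takes 3 divisions to reduce to a base case of size 1. The algorithm makes 4 recursive calls at each level.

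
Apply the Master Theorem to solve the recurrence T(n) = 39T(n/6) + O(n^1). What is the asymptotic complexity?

Master Theorem for T(n) = 39T(n/6) + O(n^1):

a = 39, b = 6, c = 1
log_b(a) = log_6(39) = 2.0447

Case 1: c = 1 < log_6(39) = 2.0447
T(n) = O(n^(log_6 39))

For T(n) = 39T(n/6) + O(n^1): log_6(39) = 2.0447. This is Case 1 of the Master Theorem (c < log_b(a), work dominated by leaves), giving O(n^(log_6 39)).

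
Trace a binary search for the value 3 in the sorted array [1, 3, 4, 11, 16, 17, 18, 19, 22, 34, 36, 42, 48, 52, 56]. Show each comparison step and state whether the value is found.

Binary search for 3 in [1, 3, 4, 11, 16, 17, 18, 19, 22, 34, 36, 42, 48, 52, 56]:

lo=0, hi=14, mid=7, arr[mid]=19 -> 19 > 3, search left half
lo=0, hi=6, mid=3, arr[mid]=11 -> 11 > 3, search left half
lo=0, hi=2, mid=1, arr[mid]=3 -> Found target at index 1!

Binary search finds 3 at index 1 after 3 comparisons. The search repeatedly halves the search space by comparing with the middle element.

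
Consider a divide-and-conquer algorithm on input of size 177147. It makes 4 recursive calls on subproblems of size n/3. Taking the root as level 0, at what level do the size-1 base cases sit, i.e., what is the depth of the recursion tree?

For divide and conquer with division factor 3:

Problem sizes at each level:
Level 0: 177147
Level 1: 59049
Level 2: 19683
Level 3: 6561
Level 4: 2187
Level 5: 729
Level 6: 243
Level 7: 81
Level 8: 27
Level 9: 9
Level 10: 3
Level 11: 1

The root is level 0 and the size-1 base case is level 11 (the tree spans levels 0 through 11, i.e. 12 levels counting the root), so the depth is the number of divisions: log_3(177147) = 11

The recursion tree depth is log_3(177147) = 11. At each level, the problem size is divided by 3, so it takes 11 divisions to reduce to a base case of size 1. The algorithm makes 4 recursive calls at each level.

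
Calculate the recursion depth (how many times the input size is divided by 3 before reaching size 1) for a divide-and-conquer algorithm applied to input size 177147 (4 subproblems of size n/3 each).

For divide and conquer with division factor 3:

Problem sizes at each level:
Level 0: 177147
Level 1: 59049
Level 2: 19683
Level 3: 6561
Level 4: 2187
Level 5: 729
Level 6: 243
Level 7: 81
Level 8: 27
Level 9: 9
Level 10: 3
Level 11: 1

The root is level 0 and the size-1 base case is level 11 (the tree spans levels 0 through 11, i.e. 12 levels counting the root), so the depth is the number of divisions: log_3(177147) = 11

The recursion tree depth is log_3(177147) = 11. At each level, the problem size is divided by 3, so it takes 11 divisions to reduce to a base case of size 1. The algorithm makes 4 recursive calls at each level.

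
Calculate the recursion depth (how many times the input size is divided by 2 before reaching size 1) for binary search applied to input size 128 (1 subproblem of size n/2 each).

For divide and conquer with division factor 2:

Problem sizes at each level:
Level 0: 128
Level 1: 64
Level 2: 32
Level 3: 16
Level 4: 8
Level 5: 4
Level 6: 2
Level 7: 1

The root is level 0 and the size-1 base case is level 7 (the tree spans levels 0 through 7, i.e. 8 levels counting the root), so the depth is the number of divisions: log_2(128) = 7

The recursion tree depth is log_2(128) = 7. At each level, the problem size is divided by 2, so it takes 7 divisions to reduce to a base case of size 1. The algorithm makes 1 recursive call at each level.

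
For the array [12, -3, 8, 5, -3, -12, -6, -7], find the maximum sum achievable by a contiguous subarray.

Using Kadane's algorithm on [12, -3, 8, 5, -3, -12, -6, -7]:

Scanning through the array:
Position 1 (value -3): max_ending_here = 9, max_so_far = 12
Position 2 (value 8): max_ending_here = 17, max_so_far = 17
Position 3 (value 5): max_ending_here = 22, max_so_far = 22
Position 4 (value -3): max_ending_here = 19, max_so_far = 22
Position 5 (value -12): max_ending_here = 7, max_so_far = 22
Position 6 (value -6): max_ending_here = 1, max_so_far = 22
Position 7 (value -7): max_ending_here = -6, max_so_far = 22

Maximum subarray: [12, -3, 8, 5]
Maximum sum: 22

The maximum subarray is [12, -3, 8, 5] with sum 22. This subarray runs from index 0 to index 3.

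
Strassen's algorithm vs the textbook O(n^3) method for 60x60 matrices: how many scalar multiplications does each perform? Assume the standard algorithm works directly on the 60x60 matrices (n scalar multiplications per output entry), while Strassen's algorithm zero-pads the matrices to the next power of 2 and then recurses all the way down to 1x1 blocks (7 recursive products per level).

Matrix multiplication for 60x60 matrices:

Strassen's algorithm requires power-of-2 dimensions. Pad 60x60 to 64x64 (next power of 2).

Standard algorithm: 60^3 = 216000 multiplications
Strassen's algorithm: 7^(log2(64)) = 7^6 = 117649 multiplications
Savings: 216000 - 117649 = 98351 multiplications

Standard: 216000 multiplications (60^3). Strassen: 117649 multiplications (7^6, after padding to 64x64). Strassen reduces 8 recursive multiplications to 7 at each level.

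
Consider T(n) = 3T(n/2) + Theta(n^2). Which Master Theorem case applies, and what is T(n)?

Master Theorem for T(n) = 3T(n/2) + O(n^2):

a = 3, b = 2, c = 2
log_b(a) = log_2(3) = 1.5850

Case 3: c = 2 > log_2(3) = 1.5850
T(n) = O(n^2) = O(n^2)

For T(n) = 3T(n/2) + O(n^2): log_2(3) = 1.5850. This is Case 3 of the Master Theorem (c > log_b(a), work dominated by root), giving O(n^2).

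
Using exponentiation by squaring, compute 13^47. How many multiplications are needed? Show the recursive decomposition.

Computing 13^47 by squaring (build up from 13^1; each line after the first costs one multiplication):

13^1 = 13
13^2 = (13^1)^2 = 13^2 = 169
13^4 = (13^2)^2 = 169^2 = 28561
13^5 = 13 * 13^4 = 13 * 28561 = 371293
13^10 = (13^5)^2 = 371293^2 = 137858491849
13^11 = 13 * 13^10 = 13 * 137858491849 = 1792160394037
13^22 = (13^11)^2 = 1792160394037^2 = 3211838877954855105157369
13^23 = 13 * 13^22 = 13 * 3211838877954855105157369 = 41753905413413116367045797
13^46 = (13^23)^2 = 41753905413413116367045797^2 = 1743388617272249143997555461487119439669521095365209
13^47 = 13 * 13^46 = 13 * 1743388617272249143997555461487119439669521095365209 = 22664052024539238871968220999332552715703774239747717

Result: 22664052024539238871968220999332552715703774239747717
Multiplications needed: 9 (9 lines after 13^1)

13^47 = 22664052024539238871968220999332552715703774239747717. Using exponentiation by squaring, this requires 9 multiplications. The key idea: if the exponent is even, square the half-power; if odd, multiply by the base once.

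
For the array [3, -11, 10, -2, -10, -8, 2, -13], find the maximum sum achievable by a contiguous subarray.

Using Kadane's algorithm on [3, -11, 10, -2, -10, -8, 2, -13]:

Scanning through the array:
Position 1 (value -11): max_ending_here = -8, max_so_far = 3
Position 2 (value 10): max_ending_here = 10, max_so_far = 10
Position 3 (value -2): max_ending_here = 8, max_so_far = 10
Position 4 (value -10): max_ending_here = -2, max_so_far = 10
Position 5 (value -8): max_ending_here = -8, max_so_far = 10
Position 6 (value 2): max_ending_here = 2, max_so_far = 10
Position 7 (value -13): max_ending_here = -11, max_so_far = 10

Maximum subarray: [10]
Maximum sum: 10

The maximum subarray is [10] with sum 10. This subarray runs from index 2 to index 2.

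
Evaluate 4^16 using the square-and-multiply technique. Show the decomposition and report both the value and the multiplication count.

Computing 4^16 by squaring (build up from 4^1; each line after the first costs one multiplication):

4^1 = 4
4^2 = (4^1)^2 = 4^2 = 16
4^4 = (4^2)^2 = 16^2 = 256
4^8 = (4^4)^2 = 256^2 = 65536
4^16 = (4^8)^2 = 65536^2 = 4294967296

Result: 4294967296
Multiplications needed: 4 (4 lines after 4^1)

4^16 = 4294967296. Using exponentiation by squaring, this requires 4 multiplications. The key idea: if the exponent is even, square the half-power; if odd, multiply by the base once.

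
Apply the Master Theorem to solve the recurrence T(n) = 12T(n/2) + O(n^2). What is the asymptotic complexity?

Master Theorem for T(n) = 12T(n/2) + O(n^2):

a = 12, b = 2, c = 2
log_b(a) = log_2(12) = 3.5850

Case 1: c = 2 < log_2(12) = 3.5850
T(n) = O(n^(log_2 12))

For T(n) = 12T(n/2) + O(n^2): log_2(12) = 3.5850. This is Case 1 of the Master Theorem (c < log_b(a), work dominated by leaves), giving O(n^(log_2 12)).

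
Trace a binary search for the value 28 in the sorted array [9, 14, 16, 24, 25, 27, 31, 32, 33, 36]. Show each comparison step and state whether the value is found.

Binary search for 28 in [9, 14, 16, 24, 25, 27, 31, 32, 33, 36]:

lo=0, hi=9, mid=4, arr[mid]=25 -> 25 < 28, search right half
lo=5, hi=9, mid=7, arr[mid]=32 -> 32 > 28, search left half
lo=5, hi=6, mid=5, arr[mid]=27 -> 27 < 28, search right half
lo=6, hi=6, mid=6, arr[mid]=31 -> 31 > 28, search left half
lo=6 > hi=5, target 28 not found

Binary search determines that 28 is not in the array after 4 comparisons. The search space was exhausted without finding the target.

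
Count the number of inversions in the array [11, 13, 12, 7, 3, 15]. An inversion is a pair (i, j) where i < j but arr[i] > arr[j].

Finding inversions in [11, 13, 12, 7, 3, 15]:

(0, 3): arr[0]=11 > arr[3]=7
(0, 4): arr[0]=11 > arr[4]=3
(1, 2): arr[1]=13 > arr[2]=12
(1, 3): arr[1]=13 > arr[3]=7
(1, 4): arr[1]=13 > arr[4]=3
(2, 3): arr[2]=12 > arr[3]=7
(2, 4): arr[2]=12 > arr[4]=3
(3, 4): arr[3]=7 > arr[4]=3

Total inversions: 8

The array has 8 inversion(s): (0,3), (0,4), (1,2), (1,3), (1,4), (2,3), (2,4), (3,4). Each pair (i,j) satisfies i < j and arr[i] > arr[j].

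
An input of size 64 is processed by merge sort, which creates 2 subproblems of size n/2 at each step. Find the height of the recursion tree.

For divide and conquer with division factor 2:

Problem sizes at each level:
Level 0: 64
Level 1: 32
Level 2: 16
Level 3: 8
Level 4: 4
Level 5: 2
Level 6: 1

The root is level 0 and the size-1 base case is level 6 (the tree spans levels 0 through 6, i.e. 7 levels counting the root), so the depth is the number of divisions: log_2(64) = 6

The recursion tree depth is log_2(64) = 6. At each level, the problem size is divided by 2, so it takes 6 divisions to reduce to a base case of size 1. The algorithm makes 2 recursive calls at each level.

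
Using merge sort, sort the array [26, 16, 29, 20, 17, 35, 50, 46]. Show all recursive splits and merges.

Merge sort trace:

Split: [26, 16, 29, 20, 17, 35, 50, 46] -> [26, 16, 29, 20] and [17, 35, 50, 46]
  Split: [26, 16, 29, 20] -> [26, 16] and [29, 20]
    Split: [26, 16] -> [26] and [16]
    Merge: [26] + [16] -> [16, 26]
    Split: [29, 20] -> [29] and [20]
    Merge: [29] + [20] -> [20, 29]
  Merge: [16, 26] + [20, 29] -> [16, 20, 26, 29]
  Split: [17, 35, 50, 46] -> [17, 35] and [50, 46]
    Split: [17, 35] -> [17] and [35]
    Merge: [17] + [35] -> [17, 35]
    Split: [50, 46] -> [50] and [46]
    Merge: [50] + [46] -> [46, 50]
  Merge: [17, 35] + [46, 50] -> [17, 35, 46, 50]
Merge: [16, 20, 26, 29] + [17, 35, 46, 50] -> [16, 17, 20, 26, 29, 35, 46, 50]

Final sorted array: [16, 17, 20, 26, 29, 35, 46, 50]

The merge sort proceeds by recursively splitting the array and merging sorted halves.
After all merges, the sorted array is [16, 17, 20, 26, 29, 35, 46, 50].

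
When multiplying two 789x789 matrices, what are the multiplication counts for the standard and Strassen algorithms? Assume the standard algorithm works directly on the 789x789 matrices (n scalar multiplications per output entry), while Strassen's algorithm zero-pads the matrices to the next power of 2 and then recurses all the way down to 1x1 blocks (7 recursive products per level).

Matrix multiplication for 789x789 matrices:

Strassen's algorithm requires power-of-2 dimensions. Pad 789x789 to 1024x1024 (next power of 2).

Standard algorithm: 789^3 = 491169069 multiplications
Strassen's algorithm: 7^(log2(1024)) = 7^10 = 282475249 multiplications
Savings: 491169069 - 282475249 = 208693820 multiplications

Standard: 491169069 multiplications (789^3). Strassen: 282475249 multiplications (7^10, after padding to 1024x1024). Strassen reduces 8 recursive multiplications to 7 at each level.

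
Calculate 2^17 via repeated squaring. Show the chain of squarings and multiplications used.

Computing 2^17 by squaring (build up from 2^1; each line after the first costs one multiplication):

2^1 = 2
2^2 = (2^1)^2 = 2^2 = 4
2^4 = (2^2)^2 = 4^2 = 16
2^8 = (2^4)^2 = 16^2 = 256
2^16 = (2^8)^2 = 256^2 = 65536
2^17 = 2 * 2^16 = 2 * 65536 = 131072

Result: 131072
Multiplications needed: 5 (5 lines after 2^1)

2^17 = 131072. Using exponentiation by squaring, this requires 5 multiplications. The key idea: if the exponent is even, square the half-power; if odd, multiply by the base once.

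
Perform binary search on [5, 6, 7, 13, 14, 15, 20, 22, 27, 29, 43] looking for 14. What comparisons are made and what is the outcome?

Binary search for 14 in [5, 6, 7, 13, 14, 15, 20, 22, 27, 29, 43]:

lo=0, hi=10, mid=5, arr[mid]=15 -> 15 > 14, search left half
lo=0, hi=4, mid=2, arr[mid]=7 -> 7 < 14, search right half
lo=3, hi=4, mid=3, arr[mid]=13 -> 13 < 14, search right half
lo=4, hi=4, mid=4, arr[mid]=14 -> Found target at index 4!

Binary search finds 14 at index 4 after 4 comparisons. The search repeatedly halves the search space by comparing with the middle element.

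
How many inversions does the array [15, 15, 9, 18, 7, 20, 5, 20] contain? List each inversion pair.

Finding inversions in [15, 15, 9, 18, 7, 20, 5, 20]:

(0, 2): arr[0]=15 > arr[2]=9
(0, 4): arr[0]=15 > arr[4]=7
(0, 6): arr[0]=15 > arr[6]=5
(1, 2): arr[1]=15 > arr[2]=9
(1, 4): arr[1]=15 > arr[4]=7
(1, 6): arr[1]=15 > arr[6]=5
(2, 4): arr[2]=9 > arr[4]=7
(2, 6): arr[2]=9 > arr[6]=5
(3, 4): arr[3]=18 > arr[4]=7
(3, 6): arr[3]=18 > arr[6]=5
(4, 6): arr[4]=7 > arr[6]=5
(5, 6): arr[5]=20 > arr[6]=5

Total inversions: 12

The array has 12 inversion(s): (0,2), (0,4), (0,6), (1,2), (1,4), (1,6), (2,4), (2,6), (3,4), (3,6), (4,6), (5,6). Each pair (i,j) satisfies i < j and arr[i] > arr[j].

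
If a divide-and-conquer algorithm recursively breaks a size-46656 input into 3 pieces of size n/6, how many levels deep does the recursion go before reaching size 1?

For divide and conquer with division factor 6:

Problem sizes at each level:
Level 0: 46656
Level 1: 7776
Level 2: 1296
Level 3: 216
Level 4: 36
Level 5: 6
Level 6: 1

The root is level 0 and the size-1 base case is level 6 (the tree spans levels 0 through 6, i.e. 7 levels counting the root), so the depth is the number of divisions: log_6(46656) = 6

The recursion tree depth is log_6(46656) = 6. At each level, the problem size is divided by 6, so it takes 6 divisions to reduce to a base case of size 1. The algorithm makes 3 recursive calls at each level.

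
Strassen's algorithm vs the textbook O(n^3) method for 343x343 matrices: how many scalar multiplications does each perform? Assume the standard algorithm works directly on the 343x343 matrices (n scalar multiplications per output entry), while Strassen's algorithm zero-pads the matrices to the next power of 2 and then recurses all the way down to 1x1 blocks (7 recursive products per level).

Matrix multiplication for 343x343 matrices:

Strassen's algorithm requires power-of-2 dimensions. Pad 343x343 to 512x512 (next power of 2).

Standard algorithm: 343^3 = 40353607 multiplications
Strassen's algorithm: 7^(log2(512)) = 7^9 = 40353607 multiplications
Savings: 40353607 - 40353607 = 0 multiplications

Standard: 40353607 multiplications (343^3). Strassen: 40353607 multiplications (7^9, after padding to 512x512). Strassen reduces 8 recursive multiplications to 7 at each level.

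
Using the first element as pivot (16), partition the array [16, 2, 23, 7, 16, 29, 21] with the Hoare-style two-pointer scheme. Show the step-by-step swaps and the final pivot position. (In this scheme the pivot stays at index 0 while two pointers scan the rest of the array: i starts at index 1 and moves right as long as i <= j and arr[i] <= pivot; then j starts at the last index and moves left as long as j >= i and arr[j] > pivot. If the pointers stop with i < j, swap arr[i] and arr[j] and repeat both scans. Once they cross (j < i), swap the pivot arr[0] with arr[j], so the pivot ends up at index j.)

Hoare-style two-pointer partition with pivot = 16:

Initial array: [16, 2, 23, 7, 16, 29, 21]

Pointers start at i = 1, j = 6.
i stops at index 2 (arr[2]=23 > 16), j stops at index 4 (arr[4]=16 <= 16): swap arr[2] and arr[4], array becomes [16, 2, 16, 7, 23, 29, 21]
i ends at 4, j ends at 3: the pointers have crossed (j < i), so scanning stops.

Swap pivot arr[0] with arr[3] to place pivot at position 3: [7, 2, 16, 16, 23, 29, 21]
Pivot position: 3

After partitioning with pivot 16, the array becomes [7, 2, 16, 16, 23, 29, 21]. The pivot is placed at index 3. All elements to the left of the pivot are <= 16, and all elements to the right are > 16.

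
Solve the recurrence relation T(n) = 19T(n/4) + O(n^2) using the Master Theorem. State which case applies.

Master Theorem for T(n) = 19T(n/4) + O(n^2):

a = 19, b = 4, c = 2
log_b(a) = log_4(19) = 2.1240

Case 1: c = 2 < log_4(19) = 2.1240
T(n) = O(n^(log_4 19))

For T(n) = 19T(n/4) + O(n^2): log_4(19) = 2.1240. This is Case 1 of the Master Theorem (c < log_b(a), work dominated by leaves), giving O(n^(log_4 19)).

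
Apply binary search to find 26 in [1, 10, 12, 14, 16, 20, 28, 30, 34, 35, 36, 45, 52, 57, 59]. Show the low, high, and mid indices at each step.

Binary search for 26 in [1, 10, 12, 14, 16, 20, 28, 30, 34, 35, 36, 45, 52, 57, 59]:

lo=0, hi=14, mid=7, arr[mid]=30 -> 30 > 26, search left half
lo=0, hi=6, mid=3, arr[mid]=14 -> 14 < 26, search right half
lo=4, hi=6, mid=5, arr[mid]=20 -> 20 < 26, search right half
lo=6, hi=6, mid=6, arr[mid]=28 -> 28 > 26, search left half
lo=6 > hi=5, target 26 not found

Binary search determines that 26 is not in the array after 4 comparisons. The search space was exhausted without finding the target.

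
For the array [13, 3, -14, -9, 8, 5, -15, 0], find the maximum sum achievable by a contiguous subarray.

Using Kadane's algorithm on [13, 3, -14, -9, 8, 5, -15, 0]:

Scanning through the array:
Position 1 (value 3): max_ending_here = 16, max_so_far = 16
Position 2 (value -14): max_ending_here = 2, max_so_far = 16
Position 3 (value -9): max_ending_here = -7, max_so_far = 16
Position 4 (value 8): max_ending_here = 8, max_so_far = 16
Position 5 (value 5): max_ending_here = 13, max_so_far = 16
Position 6 (value -15): max_ending_here = -2, max_so_far = 16
Position 7 (value 0): max_ending_here = 0, max_so_far = 16

Maximum subarray: [13, 3]
Maximum sum: 16

The maximum subarray is [13, 3] with sum 16. This subarray runs from index 0 to index 1.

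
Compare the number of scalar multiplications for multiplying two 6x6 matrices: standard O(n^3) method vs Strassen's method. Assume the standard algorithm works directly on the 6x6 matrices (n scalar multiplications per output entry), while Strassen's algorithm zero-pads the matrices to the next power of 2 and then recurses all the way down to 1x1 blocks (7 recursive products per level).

Matrix multiplication for 6x6 matrices:

Strassen's algorithm requires power-of-2 dimensions. Pad 6x6 to 8x8 (next power of 2).

Standard algorithm: 6^3 = 216 multiplications
Strassen's algorithm: 7^(log2(8)) = 7^3 = 343 multiplications
Difference: 216 - 343 = -127 (Strassen uses MORE here due to padding overhead — for small or just-over-power-of-2 n, padding can outweigh the per-level savings)

Standard: 216 multiplications (6^3). Strassen: 343 multiplications (7^3, after padding to 8x8). Strassen reduces 8 recursive multiplications to 7 at each level.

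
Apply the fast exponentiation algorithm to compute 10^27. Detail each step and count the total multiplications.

Computing 10^27 by squaring (build up from 10^1; each line after the first costs one multiplication):

10^1 = 10
10^2 = (10^1)^2 = 10^2 = 100
10^3 = 10 * 10^2 = 10 * 100 = 1000
10^6 = (10^3)^2 = 1000^2 = 1000000
10^12 = (10^6)^2 = 1000000^2 = 1000000000000
10^13 = 10 * 10^12 = 10 * 1000000000000 = 10000000000000
10^26 = (10^13)^2 = 10000000000000^2 = 100000000000000000000000000
10^27 = 10 * 10^26 = 10 * 100000000000000000000000000 = 1000000000000000000000000000

Result: 1000000000000000000000000000
Multiplications needed: 7 (7 lines after 10^1)

10^27 = 1000000000000000000000000000. Using exponentiation by squaring, this requires 7 multiplications. The key idea: if the exponent is even, square the half-power; if odd, multiply by the base once.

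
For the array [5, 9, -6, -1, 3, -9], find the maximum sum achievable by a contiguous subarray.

Using Kadane's algorithm on [5, 9, -6, -1, 3, -9]:

Scanning through the array:
Position 1 (value 9): max_ending_here = 14, max_so_far = 14
Position 2 (value -6): max_ending_here = 8, max_so_far = 14
Position 3 (value -1): max_ending_here = 7, max_so_far = 14
Position 4 (value 3): max_ending_here = 10, max_so_far = 14
Position 5 (value -9): max_ending_here = 1, max_so_far = 14

Maximum subarray: [5, 9]
Maximum sum: 14

The maximum subarray is [5, 9] with sum 14. This subarray runs from index 0 to index 1.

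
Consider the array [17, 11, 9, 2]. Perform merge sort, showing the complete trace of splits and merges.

Merge sort trace:

Split: [17, 11, 9, 2] -> [17, 11] and [9, 2]
  Split: [17, 11] -> [17] and [11]
  Merge: [17] + [11] -> [11, 17]
  Split: [9, 2] -> [9] and [2]
  Merge: [9] + [2] -> [2, 9]
Merge: [11, 17] + [2, 9] -> [2, 9, 11, 17]

Final sorted array: [2, 9, 11, 17]

The merge sort proceeds by recursively splitting the array and merging sorted halves.
After all merges, the sorted array is [2, 9, 11, 17].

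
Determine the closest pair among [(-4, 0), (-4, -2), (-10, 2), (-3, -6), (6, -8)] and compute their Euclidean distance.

Computing all pairwise distances among 5 points:

d((-4, 0), (-4, -2)) = 2.0 <-- minimum
d((-4, 0), (-10, 2)) = 6.3246
d((-4, 0), (-3, -6)) = 6.0828
d((-4, 0), (6, -8)) = 12.8062
d((-4, -2), (-10, 2)) = 7.2111
d((-4, -2), (-3, -6)) = 4.1231
d((-4, -2), (6, -8)) = 11.6619
d((-10, 2), (-3, -6)) = 10.6301
d((-10, 2), (6, -8)) = 18.868
d((-3, -6), (6, -8)) = 9.2195

Closest pair: (-4, 0) and (-4, -2) with distance 2.0

The closest pair is (-4, 0) and (-4, -2) with Euclidean distance 2.0. For 5 points, brute-force pairwise comparison is shown above. For large n, the divide-and-conquer algorithm (sort by x, recurse on halves, check the dividing strip) achieves O(n log n).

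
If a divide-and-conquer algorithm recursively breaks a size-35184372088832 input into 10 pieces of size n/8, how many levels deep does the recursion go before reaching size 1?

For divide and conquer with division factor 8:

Problem sizes at each level:
Level 0: 35184372088832
Level 1: 4398046511104
Level 2: 549755813888
Level 3: 68719476736
Level 4: 8589934592
Level 5: 1073741824
Level 6: 134217728
Level 7: 16777216
Level 8: 2097152
Level 9: 262144
Level 10: 32768
Level 11: 4096
Level 12: 512
Level 13: 64
Level 14: 8
Level 15: 1

The root is level 0 and the size-1 base case is level 15 (the tree spans levels 0 through 15, i.e. 16 levels counting the root), so the depth is the number of divisions: log_8(35184372088832) = 15

The recursion tree depth is log_8(35184372088832) = 15. At each level, the problem size is divided by 8, so it takes 15 divisions to reduce to a base case of size 1. The algorithm makes 10 recursive calls at each level.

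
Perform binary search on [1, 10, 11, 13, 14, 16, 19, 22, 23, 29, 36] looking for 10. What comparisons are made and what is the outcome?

Binary search for 10 in [1, 10, 11, 13, 14, 16, 19, 22, 23, 29, 36]:

lo=0, hi=10, mid=5, arr[mid]=16 -> 16 > 10, search left half
lo=0, hi=4, mid=2, arr[mid]=11 -> 11 > 10, search left half
lo=0, hi=1, mid=0, arr[mid]=1 -> 1 < 10, search right half
lo=1, hi=1, mid=1, arr[mid]=10 -> Found target at index 1!

Binary search finds 10 at index 1 after 4 comparisons. The search repeatedly halves the search space by comparing with the middle element.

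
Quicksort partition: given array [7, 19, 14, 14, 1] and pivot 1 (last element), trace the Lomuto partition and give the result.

Lomuto partition with pivot = 1:

Initial array: [7, 19, 14, 14, 1]

arr[0]=7 > 1: no swap
arr[1]=19 > 1: no swap
arr[2]=14 > 1: no swap
arr[3]=14 > 1: no swap

Place pivot at position 0: [1, 19, 14, 14, 7]
Pivot position: 0

After partitioning with pivot 1, the array becomes [1, 19, 14, 14, 7]. The pivot is placed at index 0. All elements to the left of the pivot are <= 1, and all elements to the right are > 1.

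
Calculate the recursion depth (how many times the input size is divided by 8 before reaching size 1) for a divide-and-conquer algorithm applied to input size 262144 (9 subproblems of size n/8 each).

For divide and conquer with division factor 8:

Problem sizes at each level:
Level 0: 262144
Level 1: 32768
Level 2: 4096
Level 3: 512
Level 4: 64
Level 5: 8
Level 6: 1

The root is level 0 and the size-1 base case is level 6 (the tree spans levels 0 through 6, i.e. 7 levels counting the root), so the depth is the number of divisions: log_8(262144) = 6

The recursion tree depth is log_8(262144) = 6. At each level, the problem size is divided by 8, so it takes 6 divisions to reduce to a base case of size 1. The algorithm makes 9 recursive calls at each level.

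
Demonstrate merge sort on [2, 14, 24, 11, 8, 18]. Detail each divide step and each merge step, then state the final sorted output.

Merge sort trace:

Split: [2, 14, 24, 11, 8, 18] -> [2, 14, 24] and [11, 8, 18]
  Split: [2, 14, 24] -> [2] and [14, 24]
    Split: [14, 24] -> [14] and [24]
    Merge: [14] + [24] -> [14, 24]
  Merge: [2] + [14, 24] -> [2, 14, 24]
  Split: [11, 8, 18] -> [11] and [8, 18]
    Split: [8, 18] -> [8] and [18]
    Merge: [8] + [18] -> [8, 18]
  Merge: [11] + [8, 18] -> [8, 11, 18]
Merge: [2, 14, 24] + [8, 11, 18] -> [2, 8, 11, 14, 18, 24]

Final sorted array: [2, 8, 11, 14, 18, 24]

The merge sort proceeds by recursively splitting the array and merging sorted halves.
After all merges, the sorted array is [2, 8, 11, 14, 18, 24].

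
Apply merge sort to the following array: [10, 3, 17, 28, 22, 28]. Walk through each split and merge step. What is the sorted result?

Merge sort trace:

Split: [10, 3, 17, 28, 22, 28] -> [10, 3, 17] and [28, 22, 28]
  Split: [10, 3, 17] -> [10] and [3, 17]
    Split: [3, 17] -> [3] and [17]
    Merge: [3] + [17] -> [3, 17]
  Merge: [10] + [3, 17] -> [3, 10, 17]
  Split: [28, 22, 28] -> [28] and [22, 28]
    Split: [22, 28] -> [22] and [28]
    Merge: [22] + [28] -> [22, 28]
  Merge: [28] + [22, 28] -> [22, 28, 28]
Merge: [3, 10, 17] + [22, 28, 28] -> [3, 10, 17, 22, 28, 28]

Final sorted array: [3, 10, 17, 22, 28, 28]

The merge sort proceeds by recursively splitting the array and merging sorted halves.
After all merges, the sorted array is [3, 10, 17, 22, 28, 28].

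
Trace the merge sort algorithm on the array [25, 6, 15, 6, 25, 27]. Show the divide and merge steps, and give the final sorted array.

Merge sort trace:

Split: [25, 6, 15, 6, 25, 27] -> [25, 6, 15] and [6, 25, 27]
  Split: [25, 6, 15] -> [25] and [6, 15]
    Split: [6, 15] -> [6] and [15]
    Merge: [6] + [15] -> [6, 15]
  Merge: [25] + [6, 15] -> [6, 15, 25]
  Split: [6, 25, 27] -> [6] and [25, 27]
    Split: [25, 27] -> [25] and [27]
    Merge: [25] + [27] -> [25, 27]
  Merge: [6] + [25, 27] -> [6, 25, 27]
Merge: [6, 15, 25] + [6, 25, 27] -> [6, 6, 15, 25, 25, 27]

Final sorted array: [6, 6, 15, 25, 25, 27]

The merge sort proceeds by recursively splitting the array and merging sorted halves.
After all merges, the sorted array is [6, 6, 15, 25, 25, 27].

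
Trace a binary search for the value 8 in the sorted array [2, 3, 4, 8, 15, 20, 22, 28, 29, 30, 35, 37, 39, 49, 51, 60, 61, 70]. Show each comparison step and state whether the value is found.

Binary search for 8 in [2, 3, 4, 8, 15, 20, 22, 28, 29, 30, 35, 37, 39, 49, 51, 60, 61, 70]:

lo=0, hi=17, mid=8, arr[mid]=29 -> 29 > 8, search left half
lo=0, hi=7, mid=3, arr[mid]=8 -> Found target at index 3!

Binary search finds 8 at index 3 after 2 comparisons. The search repeatedly halves the search space by comparing with the middle element.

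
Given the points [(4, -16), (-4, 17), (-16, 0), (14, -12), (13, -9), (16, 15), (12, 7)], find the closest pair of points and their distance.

Computing all pairwise distances among 7 points:

d((4, -16), (-4, 17)) = 33.9559
d((4, -16), (-16, 0)) = 25.6125
d((4, -16), (14, -12)) = 10.7703
d((4, -16), (13, -9)) = 11.4018
d((4, -16), (16, 15)) = 33.2415
d((4, -16), (12, 7)) = 24.3516
d((-4, 17), (-16, 0)) = 20.8087
d((-4, 17), (14, -12)) = 34.1321
d((-4, 17), (13, -9)) = 31.0644
d((-4, 17), (16, 15)) = 20.0998
d((-4, 17), (12, 7)) = 18.868
d((-16, 0), (14, -12)) = 32.311
d((-16, 0), (13, -9)) = 30.3645
d((-16, 0), (16, 15)) = 35.3412
d((-16, 0), (12, 7)) = 28.8617
d((14, -12), (13, -9)) = 3.1623 <-- minimum
d((14, -12), (16, 15)) = 27.074
d((14, -12), (12, 7)) = 19.105
d((13, -9), (16, 15)) = 24.1868
d((13, -9), (12, 7)) = 16.0312
d((16, 15), (12, 7)) = 8.9443

Closest pair: (14, -12) and (13, -9) with distance 3.1623

The closest pair is (14, -12) and (13, -9) with Euclidean distance 3.1623. For 7 points, brute-force pairwise comparison is shown above. For large n, the divide-and-conquer algorithm (sort by x, recurse on halves, check the dividing strip) achieves O(n log n).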